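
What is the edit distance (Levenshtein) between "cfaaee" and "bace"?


Computing edit distance: "cfaaee" -> "bace"
DP table:
           b    a    c    e
      0    1    2    3    4
  c   1    1    2    2    3
  f   2    2    2    3    3
  a   3    3    2    3    4
  a   4    4    3    3    4
  e   5    5    4    4    3
  e   6    6    5    5    4
Edit distance = dp[6][4] = 4

4


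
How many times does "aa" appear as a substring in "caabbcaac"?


Searching for "aa" in "caabbcaac"
Scanning each position:
  Position 0: "ca" => no
  Position 1: "aa" => MATCH
  Position 2: "ab" => no
  Position 3: "bb" => no
  Position 4: "bc" => no
  Position 5: "ca" => no
  Position 6: "aa" => MATCH
  Position 7: "ac" => no
Total occurrences: 2

2


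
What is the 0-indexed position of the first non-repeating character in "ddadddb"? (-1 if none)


Input: ddadddb
Character frequencies:
  'a': 1
  'b': 1
  'd': 5
Scanning left to right for freq == 1:
  Position 0 ('d'): freq=5, skip
  Position 1 ('d'): freq=5, skip
  Position 2 ('a'): unique! => answer = 2

2


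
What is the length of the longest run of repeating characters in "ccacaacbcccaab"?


Input: "ccacaacbcccaab"
Scanning for longest run:
  Position 1 ('c'): continues run of 'c', length=2
  Position 2 ('a'): new char, reset run to 1
  Position 3 ('c'): new char, reset run to 1
  Position 4 ('a'): new char, reset run to 1
  Position 5 ('a'): continues run of 'a', length=2
  Position 6 ('c'): new char, reset run to 1
  Position 7 ('b'): new char, reset run to 1
  Position 8 ('c'): new char, reset run to 1
  Position 9 ('c'): continues run of 'c', length=2
  Position 10 ('c'): continues run of 'c', length=3
  Position 11 ('a'): new char, reset run to 1
  Position 12 ('a'): continues run of 'a', length=2
  Position 13 ('b'): new char, reset run to 1
Longest run: 'c' with length 3

3


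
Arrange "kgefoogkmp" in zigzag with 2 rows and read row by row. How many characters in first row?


Zigzag "kgefoogkmp" into 2 rows:
Placing characters:
  'k' => row 0
  'g' => row 1
  'e' => row 0
  'f' => row 1
  'o' => row 0
  'o' => row 1
  'g' => row 0
  'k' => row 1
  'm' => row 0
  'p' => row 1
Rows:
  Row 0: "keogm"
  Row 1: "gfokp"
First row length: 5

5


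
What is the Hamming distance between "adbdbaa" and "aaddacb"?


Comparing "adbdbaa" and "aaddacb" position by position:
  Position 0: 'a' vs 'a' => same
  Position 1: 'd' vs 'a' => differ
  Position 2: 'b' vs 'd' => differ
  Position 3: 'd' vs 'd' => same
  Position 4: 'b' vs 'a' => differ
  Position 5: 'a' vs 'c' => differ
  Position 6: 'a' vs 'b' => differ
Total differences (Hamming distance): 5

5


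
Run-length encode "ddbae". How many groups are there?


Input: ddbae
Scanning for consecutive runs:
  Group 1: 'd' x 2 (positions 0-1)
  Group 2: 'b' x 1 (positions 2-2)
  Group 3: 'a' x 1 (positions 3-3)
  Group 4: 'e' x 1 (positions 4-4)
Total groups: 4

4


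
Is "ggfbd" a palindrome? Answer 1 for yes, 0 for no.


Input: ggfbd
Reversed: dbfgg
  Compare pos 0 ('g') with pos 4 ('d'): MISMATCH
  Compare pos 1 ('g') with pos 3 ('b'): MISMATCH
Result: not a palindrome

0


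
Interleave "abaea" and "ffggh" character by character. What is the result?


Interleaving "abaea" and "ffggh":
  Position 0: 'a' from first, 'f' from second => "af"
  Position 1: 'b' from first, 'f' from second => "bf"
  Position 2: 'a' from first, 'g' from second => "ag"
  Position 3: 'e' from first, 'g' from second => "eg"
  Position 4: 'a' from first, 'h' from second => "ah"
Result: afbfagegah

afbfagegah


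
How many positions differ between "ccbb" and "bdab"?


Comparing "ccbb" and "bdab" position by position:
  Position 0: 'c' vs 'b' => DIFFER
  Position 1: 'c' vs 'd' => DIFFER
  Position 2: 'b' vs 'a' => DIFFER
  Position 3: 'b' vs 'b' => same
Positions that differ: 3

3


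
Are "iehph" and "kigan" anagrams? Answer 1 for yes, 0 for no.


Strings: "iehph", "kigan"
Sorted first:  ehhip
Sorted second: agikn
Differ at position 0: 'e' vs 'a' => not anagrams

0


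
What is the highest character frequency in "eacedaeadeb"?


Input: eacedaeadeb
Character counts:
  'a': 3
  'b': 1
  'c': 1
  'd': 2
  'e': 4
Maximum frequency: 4

4


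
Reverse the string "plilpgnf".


Input: plilpgnf
Reading characters right to left:
  Position 7: 'f'
  Position 6: 'n'
  Position 5: 'g'
  Position 4: 'p'
  Position 3: 'l'
  Position 2: 'i'
  Position 1: 'l'
  Position 0: 'p'
Reversed: fngplilp

fngplilp


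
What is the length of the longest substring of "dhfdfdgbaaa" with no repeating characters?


Input: "dhfdfdgbaaa"
Sliding window (track last position of each char):
  Position 0 ('d'): window [0,0] length 1 -- new best
  Position 1 ('h'): window [0,1] length 2 -- new best
  Position 2 ('f'): window [0,2] length 3 -- new best
  Position 3 ('d'): repeat (last at 0), move window start to 1
  Position 3 ('d'): window [1,3] length 3
  Position 4 ('f'): repeat (last at 2), move window start to 3
  Position 4 ('f'): window [3,4] length 2
  Position 5 ('d'): repeat (last at 3), move window start to 4
  Position 5 ('d'): window [4,5] length 2
  Position 6 ('g'): window [4,6] length 3
  Position 7 ('b'): window [4,7] length 4 -- new best
  Position 8 ('a'): window [4,8] length 5 -- new best
  Position 9 ('a'): repeat (last at 8), move window start to 9
  Position 9 ('a'): window [9,9] length 1
  Position 10 ('a'): repeat (last at 9), move window start to 10
  Position 10 ('a'): window [10,10] length 1
Longest substring with no repeats: "fdgba" with length 5

5


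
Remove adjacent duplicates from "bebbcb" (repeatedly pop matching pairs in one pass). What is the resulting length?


Input: bebbcb
Stack-based adjacent duplicate removal:
  Read 'b': push. Stack: b
  Read 'e': push. Stack: be
  Read 'b': push. Stack: beb
  Read 'b': matches stack top 'b' => pop. Stack: be
  Read 'c': push. Stack: bec
  Read 'b': push. Stack: becb
Final stack: "becb" (length 4)

4


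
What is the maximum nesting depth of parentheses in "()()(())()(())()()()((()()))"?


Input: "()()(())()(())()()()((()()))"
Tracking depth:
  Position 0 '(': depth becomes 1
  Position 1 ')': depth becomes 0
  Position 2 '(': depth becomes 1
  Position 3 ')': depth becomes 0
  Position 4 '(': depth becomes 1
  Position 5 '(': depth becomes 2
  Position 6 ')': depth becomes 1
  Position 7 ')': depth becomes 0
  Position 8 '(': depth becomes 1
  Position 9 ')': depth becomes 0
  Position 10 '(': depth becomes 1
  Position 11 '(': depth becomes 2
  Position 12 ')': depth becomes 1
  Position 13 ')': depth becomes 0
  Position 14 '(': depth becomes 1
  Position 15 ')': depth becomes 0
  Position 16 '(': depth becomes 1
  Position 17 ')': depth becomes 0
  Position 18 '(': depth becomes 1
  Position 19 ')': depth becomes 0
  Position 20 '(': depth becomes 1
  Position 21 '(': depth becomes 2
  Position 22 '(': depth becomes 3
  Position 23 ')': depth becomes 2
  Position 24 '(': depth becomes 3
  Position 25 ')': depth becomes 2
  Position 26 ')': depth becomes 1
  Position 27 ')': depth becomes 0
Maximum depth reached: 3

3


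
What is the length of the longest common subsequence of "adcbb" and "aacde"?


LCS of "adcbb" and "aacde"
DP table:
           a    a    c    d    e
      0    0    0    0    0    0
  a   0    1    1    1    1    1
  d   0    1    1    1    2    2
  c   0    1    1    2    2    2
  b   0    1    1    2    2    2
  b   0    1    1    2    2    2
LCS length = dp[5][5] = 2

2


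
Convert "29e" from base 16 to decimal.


Input: "29e" in base 16
Positional expansion:
  Digit '2' (value 2) x 16^2 = 512
  Digit '9' (value 9) x 16^1 = 144
  Digit 'e' (value 14) x 16^0 = 14
Sum = 670

670


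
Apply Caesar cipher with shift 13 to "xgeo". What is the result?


Caesar cipher: shift "xgeo" by 13
  'x' (pos 23) + 13 = pos 10 = 'k'
  'g' (pos 6) + 13 = pos 19 = 't'
  'e' (pos 4) + 13 = pos 17 = 'r'
  'o' (pos 14) + 13 = pos 1 = 'b'
Result: ktrb

ktrb


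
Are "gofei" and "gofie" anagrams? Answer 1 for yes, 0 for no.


Strings: "gofei", "gofie"
Sorted first:  efgio
Sorted second: efgio
Sorted forms match => anagrams

1


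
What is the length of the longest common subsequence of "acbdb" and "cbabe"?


LCS of "acbdb" and "cbabe"
DP table:
           c    b    a    b    e
      0    0    0    0    0    0
  a   0    0    0    1    1    1
  c   0    1    1    1    1    1
  b   0    1    2    2    2    2
  d   0    1    2    2    2    2
  b   0    1    2    2    3    3
LCS length = dp[5][5] = 3

3


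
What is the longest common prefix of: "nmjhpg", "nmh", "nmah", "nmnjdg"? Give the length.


Words: nmjhpg, nmh, nmah, nmnjdg
  Position 0: all 'n' => match
  Position 1: all 'm' => match
  Position 2: ('j', 'h', 'a', 'n') => mismatch, stop
LCP = "nm" (length 2)

2


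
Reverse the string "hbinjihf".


Input: hbinjihf
Reading characters right to left:
  Position 7: 'f'
  Position 6: 'h'
  Position 5: 'i'
  Position 4: 'j'
  Position 3: 'n'
  Position 2: 'i'
  Position 1: 'b'
  Position 0: 'h'
Reversed: fhijnibh

fhijnibh


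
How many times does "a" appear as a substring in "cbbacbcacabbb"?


Searching for "a" in "cbbacbcacabbb"
Scanning each position:
  Position 0: "c" => no
  Position 1: "b" => no
  Position 2: "b" => no
  Position 3: "a" => MATCH
  Position 4: "c" => no
  Position 5: "b" => no
  Position 6: "c" => no
  Position 7: "a" => MATCH
  Position 8: "c" => no
  Position 9: "a" => MATCH
  Position 10: "b" => no
  Position 11: "b" => no
  Position 12: "b" => no
Total occurrences: 3

3


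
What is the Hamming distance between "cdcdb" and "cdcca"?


Comparing "cdcdb" and "cdcca" position by position:
  Position 0: 'c' vs 'c' => same
  Position 1: 'd' vs 'd' => same
  Position 2: 'c' vs 'c' => same
  Position 3: 'd' vs 'c' => differ
  Position 4: 'b' vs 'a' => differ
Total differences (Hamming distance): 2

2


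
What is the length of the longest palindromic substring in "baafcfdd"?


Input: "baafcfdd"
Checking substrings for palindromes:
  [3:6] "fcf" (len 3) => palindrome
  [1:3] "aa" (len 2) => palindrome
  [6:8] "dd" (len 2) => palindrome
Longest palindromic substring: "fcf" with length 3

3


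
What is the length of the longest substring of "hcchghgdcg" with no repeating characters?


Input: "hcchghgdcg"
Sliding window (track last position of each char):
  Position 0 ('h'): window [0,0] length 1 -- new best
  Position 1 ('c'): window [0,1] length 2 -- new best
  Position 2 ('c'): repeat (last at 1), move window start to 2
  Position 2 ('c'): window [2,2] length 1
  Position 3 ('h'): window [2,3] length 2
  Position 4 ('g'): window [2,4] length 3 -- new best
  Position 5 ('h'): repeat (last at 3), move window start to 4
  Position 5 ('h'): window [4,5] length 2
  Position 6 ('g'): repeat (last at 4), move window start to 5
  Position 6 ('g'): window [5,6] length 2
  Position 7 ('d'): window [5,7] length 3
  Position 8 ('c'): window [5,8] length 4 -- new best
  Position 9 ('g'): repeat (last at 6), move window start to 7
  Position 9 ('g'): window [7,9] length 3
Longest substring with no repeats: "hgdc" with length 4

4


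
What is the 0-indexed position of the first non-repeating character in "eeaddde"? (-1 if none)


Input: eeaddde
Character frequencies:
  'a': 1
  'd': 3
  'e': 3
Scanning left to right for freq == 1:
  Position 0 ('e'): freq=3, skip
  Position 1 ('e'): freq=3, skip
  Position 2 ('a'): unique! => answer = 2

2


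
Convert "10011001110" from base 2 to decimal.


Input: "10011001110" in base 2
Positional expansion:
  Digit '1' (value 1) x 2^10 = 1024
  Digit '0' (value 0) x 2^9 = 0
  Digit '0' (value 0) x 2^8 = 0
  Digit '1' (value 1) x 2^7 = 128
  Digit '1' (value 1) x 2^6 = 64
  Digit '0' (value 0) x 2^5 = 0
  Digit '0' (value 0) x 2^4 = 0
  Digit '1' (value 1) x 2^3 = 8
  Digit '1' (value 1) x 2^2 = 4
  Digit '1' (value 1) x 2^1 = 2
  Digit '0' (value 0) x 2^0 = 0
Sum = 1230

1230


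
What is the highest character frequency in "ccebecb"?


Input: ccebecb
Character counts:
  'b': 2
  'c': 3
  'e': 2
Maximum frequency: 3

3


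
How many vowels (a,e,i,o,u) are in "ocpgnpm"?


Input: ocpgnpm
Checking each character:
  'o' at position 0: vowel (running total: 1)
  'c' at position 1: consonant
  'p' at position 2: consonant
  'g' at position 3: consonant
  'n' at position 4: consonant
  'p' at position 5: consonant
  'm' at position 6: consonant
Total vowels: 1

1


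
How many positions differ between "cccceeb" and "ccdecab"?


Comparing "cccceeb" and "ccdecab" position by position:
  Position 0: 'c' vs 'c' => same
  Position 1: 'c' vs 'c' => same
  Position 2: 'c' vs 'd' => DIFFER
  Position 3: 'c' vs 'e' => DIFFER
  Position 4: 'e' vs 'c' => DIFFER
  Position 5: 'e' vs 'a' => DIFFER
  Position 6: 'b' vs 'b' => same
Positions that differ: 4

4


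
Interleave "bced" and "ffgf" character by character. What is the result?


Interleaving "bced" and "ffgf":
  Position 0: 'b' from first, 'f' from second => "bf"
  Position 1: 'c' from first, 'f' from second => "cf"
  Position 2: 'e' from first, 'g' from second => "eg"
  Position 3: 'd' from first, 'f' from second => "df"
Result: bfcfegdf

bfcfegdf


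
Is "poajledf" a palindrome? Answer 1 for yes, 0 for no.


Input: poajledf
Reversed: fdeljaop
  Compare pos 0 ('p') with pos 7 ('f'): MISMATCH
  Compare pos 1 ('o') with pos 6 ('d'): MISMATCH
  Compare pos 2 ('a') with pos 5 ('e'): MISMATCH
  Compare pos 3 ('j') with pos 4 ('l'): MISMATCH
Result: not a palindrome

0


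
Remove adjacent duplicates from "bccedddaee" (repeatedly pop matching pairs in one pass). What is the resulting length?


Input: bccedddaee
Stack-based adjacent duplicate removal:
  Read 'b': push. Stack: b
  Read 'c': push. Stack: bc
  Read 'c': matches stack top 'c' => pop. Stack: b
  Read 'e': push. Stack: be
  Read 'd': push. Stack: bed
  Read 'd': matches stack top 'd' => pop. Stack: be
  Read 'd': push. Stack: bed
  Read 'a': push. Stack: beda
  Read 'e': push. Stack: bedae
  Read 'e': matches stack top 'e' => pop. Stack: beda
Final stack: "beda" (length 4)

4


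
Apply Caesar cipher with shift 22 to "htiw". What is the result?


Caesar cipher: shift "htiw" by 22
  'h' (pos 7) + 22 = pos 3 = 'd'
  't' (pos 19) + 22 = pos 15 = 'p'
  'i' (pos 8) + 22 = pos 4 = 'e'
  'w' (pos 22) + 22 = pos 18 = 's'
Result: dpes

dpes


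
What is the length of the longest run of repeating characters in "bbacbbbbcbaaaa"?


Input: "bbacbbbbcbaaaa"
Scanning for longest run:
  Position 1 ('b'): continues run of 'b', length=2
  Position 2 ('a'): new char, reset run to 1
  Position 3 ('c'): new char, reset run to 1
  Position 4 ('b'): new char, reset run to 1
  Position 5 ('b'): continues run of 'b', length=2
  Position 6 ('b'): continues run of 'b', length=3
  Position 7 ('b'): continues run of 'b', length=4
  Position 8 ('c'): new char, reset run to 1
  Position 9 ('b'): new char, reset run to 1
  Position 10 ('a'): new char, reset run to 1
  Position 11 ('a'): continues run of 'a', length=2
  Position 12 ('a'): continues run of 'a', length=3
  Position 13 ('a'): continues run of 'a', length=4
Longest run: 'b' with length 4

4


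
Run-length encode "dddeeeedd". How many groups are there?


Input: dddeeeedd
Scanning for consecutive runs:
  Group 1: 'd' x 3 (positions 0-2)
  Group 2: 'e' x 4 (positions 3-6)
  Group 3: 'd' x 2 (positions 7-8)
Total groups: 3

3


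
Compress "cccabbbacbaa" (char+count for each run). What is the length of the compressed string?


Input: cccabbbacbaa
Runs:
  'c' x 3 => "c3"
  'a' x 1 => "a1"
  'b' x 3 => "b3"
  'a' x 1 => "a1"
  'c' x 1 => "c1"
  'b' x 1 => "b1"
  'a' x 2 => "a2"
Compressed: "c3a1b3a1c1b1a2"
Compressed length: 14

14


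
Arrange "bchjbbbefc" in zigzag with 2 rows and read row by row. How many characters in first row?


Zigzag "bchjbbbefc" into 2 rows:
Placing characters:
  'b' => row 0
  'c' => row 1
  'h' => row 0
  'j' => row 1
  'b' => row 0
  'b' => row 1
  'b' => row 0
  'e' => row 1
  'f' => row 0
  'c' => row 1
Rows:
  Row 0: "bhbbf"
  Row 1: "cjbec"
First row length: 5

5


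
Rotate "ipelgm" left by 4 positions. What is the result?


Input: "ipelgm", rotate left by 4
First 4 characters: "ipel"
Remaining characters: "gm"
Concatenate remaining + first: "gm" + "ipel" = "gmipel"

gmipel


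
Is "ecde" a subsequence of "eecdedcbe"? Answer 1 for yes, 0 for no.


Check if "ecde" is a subsequence of "eecdedcbe"
Greedy scan:
  Position 0 ('e'): matches sub[0] = 'e'
  Position 1 ('e'): no match needed
  Position 2 ('c'): matches sub[1] = 'c'
  Position 3 ('d'): matches sub[2] = 'd'
  Position 4 ('e'): matches sub[3] = 'e'
  Position 5 ('d'): no match needed
  Position 6 ('c'): no match needed
  Position 7 ('b'): no match needed
  Position 8 ('e'): no match needed
All 4 characters matched => is a subsequence

1


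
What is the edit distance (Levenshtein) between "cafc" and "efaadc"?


Computing edit distance: "cafc" -> "efaadc"
DP table:
           e    f    a    a    d    c
      0    1    2    3    4    5    6
  c   1    1    2    3    4    5    5
  a   2    2    2    2    3    4    5
  f   3    3    2    3    3    4    5
  c   4    4    3    3    4    4    4
Edit distance = dp[4][6] = 4

4


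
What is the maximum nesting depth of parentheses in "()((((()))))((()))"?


Input: "()((((()))))((()))"
Tracking depth:
  Position 0 '(': depth becomes 1
  Position 1 ')': depth becomes 0
  Position 2 '(': depth becomes 1
  Position 3 '(': depth becomes 2
  Position 4 '(': depth becomes 3
  Position 5 '(': depth becomes 4
  Position 6 '(': depth becomes 5
  Position 7 ')': depth becomes 4
  Position 8 ')': depth becomes 3
  Position 9 ')': depth becomes 2
  Position 10 ')': depth becomes 1
  Position 11 ')': depth becomes 0
  Position 12 '(': depth becomes 1
  Position 13 '(': depth becomes 2
  Position 14 '(': depth becomes 3
  Position 15 ')': depth becomes 2
  Position 16 ')': depth becomes 1
  Position 17 ')': depth becomes 0
Maximum depth reached: 5

5


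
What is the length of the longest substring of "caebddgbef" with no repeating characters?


Input: "caebddgbef"
Sliding window (track last position of each char):
  Position 0 ('c'): window [0,0] length 1 -- new best
  Position 1 ('a'): window [0,1] length 2 -- new best
  Position 2 ('e'): window [0,2] length 3 -- new best
  Position 3 ('b'): window [0,3] length 4 -- new best
  Position 4 ('d'): window [0,4] length 5 -- new best
  Position 5 ('d'): repeat (last at 4), move window start to 5
  Position 5 ('d'): window [5,5] length 1
  Position 6 ('g'): window [5,6] length 2
  Position 7 ('b'): window [5,7] length 3
  Position 8 ('e'): window [5,8] length 4
  Position 9 ('f'): window [5,9] length 5
Longest substring with no repeats: "caebd" with length 5

5


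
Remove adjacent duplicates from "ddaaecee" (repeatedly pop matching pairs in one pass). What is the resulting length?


Input: ddaaecee
Stack-based adjacent duplicate removal:
  Read 'd': push. Stack: d
  Read 'd': matches stack top 'd' => pop. Stack: (empty)
  Read 'a': push. Stack: a
  Read 'a': matches stack top 'a' => pop. Stack: (empty)
  Read 'e': push. Stack: e
  Read 'c': push. Stack: ec
  Read 'e': push. Stack: ece
  Read 'e': matches stack top 'e' => pop. Stack: ec
Final stack: "ec" (length 2)

2


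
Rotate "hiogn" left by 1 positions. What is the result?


Input: "hiogn", rotate left by 1
First 1 characters: "h"
Remaining characters: "iogn"
Concatenate remaining + first: "iogn" + "h" = "iognh"

iognh


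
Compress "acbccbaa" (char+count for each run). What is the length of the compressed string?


Input: acbccbaa
Runs:
  'a' x 1 => "a1"
  'c' x 1 => "c1"
  'b' x 1 => "b1"
  'c' x 2 => "c2"
  'b' x 1 => "b1"
  'a' x 2 => "a2"
Compressed: "a1c1b1c2b1a2"
Compressed length: 12

12


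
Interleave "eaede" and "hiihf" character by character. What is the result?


Interleaving "eaede" and "hiihf":
  Position 0: 'e' from first, 'h' from second => "eh"
  Position 1: 'a' from first, 'i' from second => "ai"
  Position 2: 'e' from first, 'i' from second => "ei"
  Position 3: 'd' from first, 'h' from second => "dh"
  Position 4: 'e' from first, 'f' from second => "ef"
Result: ehaieidhef

ehaieidhef


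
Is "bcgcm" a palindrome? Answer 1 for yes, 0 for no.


Input: bcgcm
Reversed: mcgcb
  Compare pos 0 ('b') with pos 4 ('m'): MISMATCH
  Compare pos 1 ('c') with pos 3 ('c'): match
Result: not a palindrome

0


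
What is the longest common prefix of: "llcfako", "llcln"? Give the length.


Words: llcfako, llcln
  Position 0: all 'l' => match
  Position 1: all 'l' => match
  Position 2: all 'c' => match
  Position 3: ('f', 'l') => mismatch, stop
LCP = "llc" (length 3)

3


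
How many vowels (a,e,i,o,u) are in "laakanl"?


Input: laakanl
Checking each character:
  'l' at position 0: consonant
  'a' at position 1: vowel (running total: 1)
  'a' at position 2: vowel (running total: 2)
  'k' at position 3: consonant
  'a' at position 4: vowel (running total: 3)
  'n' at position 5: consonant
  'l' at position 6: consonant
Total vowels: 3

3


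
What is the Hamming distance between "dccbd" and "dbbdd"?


Comparing "dccbd" and "dbbdd" position by position:
  Position 0: 'd' vs 'd' => same
  Position 1: 'c' vs 'b' => differ
  Position 2: 'c' vs 'b' => differ
  Position 3: 'b' vs 'd' => differ
  Position 4: 'd' vs 'd' => same
Total differences (Hamming distance): 3

3


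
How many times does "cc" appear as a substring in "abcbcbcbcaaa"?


Searching for "cc" in "abcbcbcbcaaa"
Scanning each position:
  Position 0: "ab" => no
  Position 1: "bc" => no
  Position 2: "cb" => no
  Position 3: "bc" => no
  Position 4: "cb" => no
  Position 5: "bc" => no
  Position 6: "cb" => no
  Position 7: "bc" => no
  Position 8: "ca" => no
  Position 9: "aa" => no
  Position 10: "aa" => no
Total occurrences: 0

0


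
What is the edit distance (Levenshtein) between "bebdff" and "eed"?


Computing edit distance: "bebdff" -> "eed"
DP table:
           e    e    d
      0    1    2    3
  b   1    1    2    3
  e   2    1    1    2
  b   3    2    2    2
  d   4    3    3    2
  f   5    4    4    3
  f   6    5    5    4
Edit distance = dp[6][3] = 4

4


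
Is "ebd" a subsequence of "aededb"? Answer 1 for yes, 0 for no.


Check if "ebd" is a subsequence of "aededb"
Greedy scan:
  Position 0 ('a'): no match needed
  Position 1 ('e'): matches sub[0] = 'e'
  Position 2 ('d'): no match needed
  Position 3 ('e'): no match needed
  Position 4 ('d'): no match needed
  Position 5 ('b'): matches sub[1] = 'b'
Only matched 2/3 characters => not a subsequence

0


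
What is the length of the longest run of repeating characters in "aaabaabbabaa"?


Input: "aaabaabbabaa"
Scanning for longest run:
  Position 1 ('a'): continues run of 'a', length=2
  Position 2 ('a'): continues run of 'a', length=3
  Position 3 ('b'): new char, reset run to 1
  Position 4 ('a'): new char, reset run to 1
  Position 5 ('a'): continues run of 'a', length=2
  Position 6 ('b'): new char, reset run to 1
  Position 7 ('b'): continues run of 'b', length=2
  Position 8 ('a'): new char, reset run to 1
  Position 9 ('b'): new char, reset run to 1
  Position 10 ('a'): new char, reset run to 1
  Position 11 ('a'): continues run of 'a', length=2
Longest run: 'a' with length 3

3


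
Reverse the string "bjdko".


Input: bjdko
Reading characters right to left:
  Position 4: 'o'
  Position 3: 'k'
  Position 2: 'd'
  Position 1: 'j'
  Position 0: 'b'
Reversed: okdjb

okdjb


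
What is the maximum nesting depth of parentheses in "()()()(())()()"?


Input: "()()()(())()()"
Tracking depth:
  Position 0 '(': depth becomes 1
  Position 1 ')': depth becomes 0
  Position 2 '(': depth becomes 1
  Position 3 ')': depth becomes 0
  Position 4 '(': depth becomes 1
  Position 5 ')': depth becomes 0
  Position 6 '(': depth becomes 1
  Position 7 '(': depth becomes 2
  Position 8 ')': depth becomes 1
  Position 9 ')': depth becomes 0
  Position 10 '(': depth becomes 1
  Position 11 ')': depth becomes 0
  Position 12 '(': depth becomes 1
  Position 13 ')': depth becomes 0
Maximum depth reached: 2

2


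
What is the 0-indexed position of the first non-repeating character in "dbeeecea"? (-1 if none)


Input: dbeeecea
Character frequencies:
  'a': 1
  'b': 1
  'c': 1
  'd': 1
  'e': 4
Scanning left to right for freq == 1:
  Position 0 ('d'): unique! => answer = 0

0


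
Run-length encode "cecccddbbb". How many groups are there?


Input: cecccddbbb
Scanning for consecutive runs:
  Group 1: 'c' x 1 (positions 0-0)
  Group 2: 'e' x 1 (positions 1-1)
  Group 3: 'c' x 3 (positions 2-4)
  Group 4: 'd' x 2 (positions 5-6)
  Group 5: 'b' x 3 (positions 7-9)
Total groups: 5

5


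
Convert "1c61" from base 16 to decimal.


Input: "1c61" in base 16
Positional expansion:
  Digit '1' (value 1) x 16^3 = 4096
  Digit 'c' (value 12) x 16^2 = 3072
  Digit '6' (value 6) x 16^1 = 96
  Digit '1' (value 1) x 16^0 = 1
Sum = 7265

7265


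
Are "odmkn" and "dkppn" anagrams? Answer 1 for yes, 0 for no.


Strings: "odmkn", "dkppn"
Sorted first:  dkmno
Sorted second: dknpp
Differ at position 2: 'm' vs 'n' => not anagrams

0


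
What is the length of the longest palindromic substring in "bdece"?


Input: "bdece"
Checking substrings for palindromes:
  [2:5] "ece" (len 3) => palindrome
Longest palindromic substring: "ece" with length 3

3


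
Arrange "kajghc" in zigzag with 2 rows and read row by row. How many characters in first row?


Zigzag "kajghc" into 2 rows:
Placing characters:
  'k' => row 0
  'a' => row 1
  'j' => row 0
  'g' => row 1
  'h' => row 0
  'c' => row 1
Rows:
  Row 0: "kjh"
  Row 1: "agc"
First row length: 3

3


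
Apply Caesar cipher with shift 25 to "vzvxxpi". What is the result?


Caesar cipher: shift "vzvxxpi" by 25
  'v' (pos 21) + 25 = pos 20 = 'u'
  'z' (pos 25) + 25 = pos 24 = 'y'
  'v' (pos 21) + 25 = pos 20 = 'u'
  'x' (pos 23) + 25 = pos 22 = 'w'
  'x' (pos 23) + 25 = pos 22 = 'w'
  'p' (pos 15) + 25 = pos 14 = 'o'
  'i' (pos 8) + 25 = pos 7 = 'h'
Result: uyuwwoh

uyuwwoh


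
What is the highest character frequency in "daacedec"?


Input: daacedec
Character counts:
  'a': 2
  'c': 2
  'd': 2
  'e': 2
Maximum frequency: 2

2


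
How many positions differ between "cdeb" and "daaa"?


Comparing "cdeb" and "daaa" position by position:
  Position 0: 'c' vs 'd' => DIFFER
  Position 1: 'd' vs 'a' => DIFFER
  Position 2: 'e' vs 'a' => DIFFER
  Position 3: 'b' vs 'a' => DIFFER
Positions that differ: 4

4


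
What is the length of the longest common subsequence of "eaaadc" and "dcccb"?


LCS of "eaaadc" and "dcccb"
DP table:
           d    c    c    c    b
      0    0    0    0    0    0
  e   0    0    0    0    0    0
  a   0    0    0    0    0    0
  a   0    0    0    0    0    0
  a   0    0    0    0    0    0
  d   0    1    1    1    1    1
  c   0    1    2    2    2    2
LCS length = dp[6][5] = 2

2


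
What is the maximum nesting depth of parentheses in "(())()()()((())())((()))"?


Input: "(())()()()((())())((()))"
Tracking depth:
  Position 0 '(': depth becomes 1
  Position 1 '(': depth becomes 2
  Position 2 ')': depth becomes 1
  Position 3 ')': depth becomes 0
  Position 4 '(': depth becomes 1
  Position 5 ')': depth becomes 0
  Position 6 '(': depth becomes 1
  Position 7 ')': depth becomes 0
  Position 8 '(': depth becomes 1
  Position 9 ')': depth becomes 0
  Position 10 '(': depth becomes 1
  Position 11 '(': depth becomes 2
  Position 12 '(': depth becomes 3
  Position 13 ')': depth becomes 2
  Position 14 ')': depth becomes 1
  Position 15 '(': depth becomes 2
  Position 16 ')': depth becomes 1
  Position 17 ')': depth becomes 0
  Position 18 '(': depth becomes 1
  Position 19 '(': depth becomes 2
  Position 20 '(': depth becomes 3
  Position 21 ')': depth becomes 2
  Position 22 ')': depth becomes 1
  Position 23 ')': depth becomes 0
Maximum depth reached: 3

3


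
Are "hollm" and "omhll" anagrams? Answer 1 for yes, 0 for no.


Strings: "hollm", "omhll"
Sorted first:  hllmo
Sorted second: hllmo
Sorted forms match => anagrams

1


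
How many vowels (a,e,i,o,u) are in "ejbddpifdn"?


Input: ejbddpifdn
Checking each character:
  'e' at position 0: vowel (running total: 1)
  'j' at position 1: consonant
  'b' at position 2: consonant
  'd' at position 3: consonant
  'd' at position 4: consonant
  'p' at position 5: consonant
  'i' at position 6: vowel (running total: 2)
  'f' at position 7: consonant
  'd' at position 8: consonant
  'n' at position 9: consonant
Total vowels: 2

2


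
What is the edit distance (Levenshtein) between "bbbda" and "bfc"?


Computing edit distance: "bbbda" -> "bfc"
DP table:
           b    f    c
      0    1    2    3
  b   1    0    1    2
  b   2    1    1    2
  b   3    2    2    2
  d   4    3    3    3
  a   5    4    4    4
Edit distance = dp[5][3] = 4

4


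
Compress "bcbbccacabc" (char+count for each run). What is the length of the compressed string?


Input: bcbbccacabc
Runs:
  'b' x 1 => "b1"
  'c' x 1 => "c1"
  'b' x 2 => "b2"
  'c' x 2 => "c2"
  'a' x 1 => "a1"
  'c' x 1 => "c1"
  'a' x 1 => "a1"
  'b' x 1 => "b1"
  'c' x 1 => "c1"
Compressed: "b1c1b2c2a1c1a1b1c1"
Compressed length: 18

18


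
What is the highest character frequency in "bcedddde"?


Input: bcedddde
Character counts:
  'b': 1
  'c': 1
  'd': 4
  'e': 2
Maximum frequency: 4

4


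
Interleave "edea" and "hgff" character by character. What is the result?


Interleaving "edea" and "hgff":
  Position 0: 'e' from first, 'h' from second => "eh"
  Position 1: 'd' from first, 'g' from second => "dg"
  Position 2: 'e' from first, 'f' from second => "ef"
  Position 3: 'a' from first, 'f' from second => "af"
Result: ehdgefaf

ehdgefaf


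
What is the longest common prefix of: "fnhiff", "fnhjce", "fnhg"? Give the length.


Words: fnhiff, fnhjce, fnhg
  Position 0: all 'f' => match
  Position 1: all 'n' => match
  Position 2: all 'h' => match
  Position 3: ('i', 'j', 'g') => mismatch, stop
LCP = "fnh" (length 3)

3


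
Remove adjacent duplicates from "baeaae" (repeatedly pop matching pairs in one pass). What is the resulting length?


Input: baeaae
Stack-based adjacent duplicate removal:
  Read 'b': push. Stack: b
  Read 'a': push. Stack: ba
  Read 'e': push. Stack: bae
  Read 'a': push. Stack: baea
  Read 'a': matches stack top 'a' => pop. Stack: bae
  Read 'e': matches stack top 'e' => pop. Stack: ba
Final stack: "ba" (length 2)

2


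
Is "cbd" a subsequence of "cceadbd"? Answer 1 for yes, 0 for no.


Check if "cbd" is a subsequence of "cceadbd"
Greedy scan:
  Position 0 ('c'): matches sub[0] = 'c'
  Position 1 ('c'): no match needed
  Position 2 ('e'): no match needed
  Position 3 ('a'): no match needed
  Position 4 ('d'): no match needed
  Position 5 ('b'): matches sub[1] = 'b'
  Position 6 ('d'): matches sub[2] = 'd'
All 3 characters matched => is a subsequence

1


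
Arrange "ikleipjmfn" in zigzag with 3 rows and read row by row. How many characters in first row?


Zigzag "ikleipjmfn" into 3 rows:
Placing characters:
  'i' => row 0
  'k' => row 1
  'l' => row 2
  'e' => row 1
  'i' => row 0
  'p' => row 1
  'j' => row 2
  'm' => row 1
  'f' => row 0
  'n' => row 1
Rows:
  Row 0: "iif"
  Row 1: "kepmn"
  Row 2: "lj"
First row length: 3

3


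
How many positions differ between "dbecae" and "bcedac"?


Comparing "dbecae" and "bcedac" position by position:
  Position 0: 'd' vs 'b' => DIFFER
  Position 1: 'b' vs 'c' => DIFFER
  Position 2: 'e' vs 'e' => same
  Position 3: 'c' vs 'd' => DIFFER
  Position 4: 'a' vs 'a' => same
  Position 5: 'e' vs 'c' => DIFFER
Positions that differ: 4

4


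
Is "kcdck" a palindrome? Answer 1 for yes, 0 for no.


Input: kcdck
Reversed: kcdck
  Compare pos 0 ('k') with pos 4 ('k'): match
  Compare pos 1 ('c') with pos 3 ('c'): match
Result: palindrome

1


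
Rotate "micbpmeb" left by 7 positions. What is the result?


Input: "micbpmeb", rotate left by 7
First 7 characters: "micbpme"
Remaining characters: "b"
Concatenate remaining + first: "b" + "micbpme" = "bmicbpme"

bmicbpme


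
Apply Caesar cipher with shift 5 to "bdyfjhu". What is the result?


Caesar cipher: shift "bdyfjhu" by 5
  'b' (pos 1) + 5 = pos 6 = 'g'
  'd' (pos 3) + 5 = pos 8 = 'i'
  'y' (pos 24) + 5 = pos 3 = 'd'
  'f' (pos 5) + 5 = pos 10 = 'k'
  'j' (pos 9) + 5 = pos 14 = 'o'
  'h' (pos 7) + 5 = pos 12 = 'm'
  'u' (pos 20) + 5 = pos 25 = 'z'
Result: gidkomz

gidkomz


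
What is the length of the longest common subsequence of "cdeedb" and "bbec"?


LCS of "cdeedb" and "bbec"
DP table:
           b    b    e    c
      0    0    0    0    0
  c   0    0    0    0    1
  d   0    0    0    0    1
  e   0    0    0    1    1
  e   0    0    0    1    1
  d   0    0    0    1    1
  b   0    1    1    1    1
LCS length = dp[6][4] = 1

1


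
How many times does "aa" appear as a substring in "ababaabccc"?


Searching for "aa" in "ababaabccc"
Scanning each position:
  Position 0: "ab" => no
  Position 1: "ba" => no
  Position 2: "ab" => no
  Position 3: "ba" => no
  Position 4: "aa" => MATCH
  Position 5: "ab" => no
  Position 6: "bc" => no
  Position 7: "cc" => no
  Position 8: "cc" => no
Total occurrences: 1

1


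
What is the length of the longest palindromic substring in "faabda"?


Input: "faabda"
Checking substrings for palindromes:
  [1:3] "aa" (len 2) => palindrome
Longest palindromic substring: "aa" with length 2

2


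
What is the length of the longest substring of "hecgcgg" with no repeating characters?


Input: "hecgcgg"
Sliding window (track last position of each char):
  Position 0 ('h'): window [0,0] length 1 -- new best
  Position 1 ('e'): window [0,1] length 2 -- new best
  Position 2 ('c'): window [0,2] length 3 -- new best
  Position 3 ('g'): window [0,3] length 4 -- new best
  Position 4 ('c'): repeat (last at 2), move window start to 3
  Position 4 ('c'): window [3,4] length 2
  Position 5 ('g'): repeat (last at 3), move window start to 4
  Position 5 ('g'): window [4,5] length 2
  Position 6 ('g'): repeat (last at 5), move window start to 6
  Position 6 ('g'): window [6,6] length 1
Longest substring with no repeats: "hecg" with length 4

4


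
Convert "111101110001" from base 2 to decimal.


Input: "111101110001" in base 2
Positional expansion:
  Digit '1' (value 1) x 2^11 = 2048
  Digit '1' (value 1) x 2^10 = 1024
  Digit '1' (value 1) x 2^9 = 512
  Digit '1' (value 1) x 2^8 = 256
  Digit '0' (value 0) x 2^7 = 0
  Digit '1' (value 1) x 2^6 = 64
  Digit '1' (value 1) x 2^5 = 32
  Digit '1' (value 1) x 2^4 = 16
  Digit '0' (value 0) x 2^3 = 0
  Digit '0' (value 0) x 2^2 = 0
  Digit '0' (value 0) x 2^1 = 0
  Digit '1' (value 1) x 2^0 = 1
Sum = 3953

3953


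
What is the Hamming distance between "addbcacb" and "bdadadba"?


Comparing "addbcacb" and "bdadadba" position by position:
  Position 0: 'a' vs 'b' => differ
  Position 1: 'd' vs 'd' => same
  Position 2: 'd' vs 'a' => differ
  Position 3: 'b' vs 'd' => differ
  Position 4: 'c' vs 'a' => differ
  Position 5: 'a' vs 'd' => differ
  Position 6: 'c' vs 'b' => differ
  Position 7: 'b' vs 'a' => differ
Total differences (Hamming distance): 7

7


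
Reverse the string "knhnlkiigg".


Input: knhnlkiigg
Reading characters right to left:
  Position 9: 'g'
  Position 8: 'g'
  Position 7: 'i'
  Position 6: 'i'
  Position 5: 'k'
  Position 4: 'l'
  Position 3: 'n'
  Position 2: 'h'
  Position 1: 'n'
  Position 0: 'k'
Reversed: ggiiklnhnk

ggiiklnhnk


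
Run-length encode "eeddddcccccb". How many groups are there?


Input: eeddddcccccb
Scanning for consecutive runs:
  Group 1: 'e' x 2 (positions 0-1)
  Group 2: 'd' x 4 (positions 2-5)
  Group 3: 'c' x 5 (positions 6-10)
  Group 4: 'b' x 1 (positions 11-11)
Total groups: 4

4


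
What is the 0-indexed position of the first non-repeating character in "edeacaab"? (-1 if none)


Input: edeacaab
Character frequencies:
  'a': 3
  'b': 1
  'c': 1
  'd': 1
  'e': 2
Scanning left to right for freq == 1:
  Position 0 ('e'): freq=2, skip
  Position 1 ('d'): unique! => answer = 1

1


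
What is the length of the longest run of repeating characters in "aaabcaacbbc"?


Input: "aaabcaacbbc"
Scanning for longest run:
  Position 1 ('a'): continues run of 'a', length=2
  Position 2 ('a'): continues run of 'a', length=3
  Position 3 ('b'): new char, reset run to 1
  Position 4 ('c'): new char, reset run to 1
  Position 5 ('a'): new char, reset run to 1
  Position 6 ('a'): continues run of 'a', length=2
  Position 7 ('c'): new char, reset run to 1
  Position 8 ('b'): new char, reset run to 1
  Position 9 ('b'): continues run of 'b', length=2
  Position 10 ('c'): new char, reset run to 1
Longest run: 'a' with length 3

3


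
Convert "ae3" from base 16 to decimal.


Input: "ae3" in base 16
Positional expansion:
  Digit 'a' (value 10) x 16^2 = 2560
  Digit 'e' (value 14) x 16^1 = 224
  Digit '3' (value 3) x 16^0 = 3
Sum = 2787

2787


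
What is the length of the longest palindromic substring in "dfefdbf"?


Input: "dfefdbf"
Checking substrings for palindromes:
  [0:5] "dfefd" (len 5) => palindrome
  [1:4] "fef" (len 3) => palindrome
Longest palindromic substring: "dfefd" with length 5

5


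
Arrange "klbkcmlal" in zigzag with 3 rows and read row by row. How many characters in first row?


Zigzag "klbkcmlal" into 3 rows:
Placing characters:
  'k' => row 0
  'l' => row 1
  'b' => row 2
  'k' => row 1
  'c' => row 0
  'm' => row 1
  'l' => row 2
  'a' => row 1
  'l' => row 0
Rows:
  Row 0: "kcl"
  Row 1: "lkma"
  Row 2: "bl"
First row length: 3

3


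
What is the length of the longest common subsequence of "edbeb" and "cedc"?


LCS of "edbeb" and "cedc"
DP table:
           c    e    d    c
      0    0    0    0    0
  e   0    0    1    1    1
  d   0    0    1    2    2
  b   0    0    1    2    2
  e   0    0    1    2    2
  b   0    0    1    2    2
LCS length = dp[5][4] = 2

2


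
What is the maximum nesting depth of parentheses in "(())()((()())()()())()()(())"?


Input: "(())()((()())()()())()()(())"
Tracking depth:
  Position 0 '(': depth becomes 1
  Position 1 '(': depth becomes 2
  Position 2 ')': depth becomes 1
  Position 3 ')': depth becomes 0
  Position 4 '(': depth becomes 1
  Position 5 ')': depth becomes 0
  Position 6 '(': depth becomes 1
  Position 7 '(': depth becomes 2
  Position 8 '(': depth becomes 3
  Position 9 ')': depth becomes 2
  Position 10 '(': depth becomes 3
  Position 11 ')': depth becomes 2
  Position 12 ')': depth becomes 1
  Position 13 '(': depth becomes 2
  Position 14 ')': depth becomes 1
  Position 15 '(': depth becomes 2
  Position 16 ')': depth becomes 1
  Position 17 '(': depth becomes 2
  Position 18 ')': depth becomes 1
  Position 19 ')': depth becomes 0
  Position 20 '(': depth becomes 1
  Position 21 ')': depth becomes 0
  Position 22 '(': depth becomes 1
  Position 23 ')': depth becomes 0
  Position 24 '(': depth becomes 1
  Position 25 '(': depth becomes 2
  Position 26 ')': depth becomes 1
  Position 27 ')': depth becomes 0
Maximum depth reached: 3

3


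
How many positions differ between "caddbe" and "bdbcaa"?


Comparing "caddbe" and "bdbcaa" position by position:
  Position 0: 'c' vs 'b' => DIFFER
  Position 1: 'a' vs 'd' => DIFFER
  Position 2: 'd' vs 'b' => DIFFER
  Position 3: 'd' vs 'c' => DIFFER
  Position 4: 'b' vs 'a' => DIFFER
  Position 5: 'e' vs 'a' => DIFFER
Positions that differ: 6

6


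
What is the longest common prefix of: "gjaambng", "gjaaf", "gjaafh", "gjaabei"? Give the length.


Words: gjaambng, gjaaf, gjaafh, gjaabei
  Position 0: all 'g' => match
  Position 1: all 'j' => match
  Position 2: all 'a' => match
  Position 3: all 'a' => match
  Position 4: ('m', 'f', 'f', 'b') => mismatch, stop
LCP = "gjaa" (length 4)

4


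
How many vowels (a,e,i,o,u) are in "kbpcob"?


Input: kbpcob
Checking each character:
  'k' at position 0: consonant
  'b' at position 1: consonant
  'p' at position 2: consonant
  'c' at position 3: consonant
  'o' at position 4: vowel (running total: 1)
  'b' at position 5: consonant
Total vowels: 1

1
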